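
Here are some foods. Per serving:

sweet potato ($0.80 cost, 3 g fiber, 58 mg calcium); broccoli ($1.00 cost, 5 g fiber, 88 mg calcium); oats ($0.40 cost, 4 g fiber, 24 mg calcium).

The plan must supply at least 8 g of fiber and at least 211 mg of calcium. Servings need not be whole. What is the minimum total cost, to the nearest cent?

$2.40

For a min-cost LP with two ≥-constraints, a basic feasible solution has at most two positive variables.
sweet potato only: max(8/3, 211/58) = 3.638 servings → $2.91.
broccoli only: max(8/5, 211/88) = 2.398 servings → $2.40.
oats only: max(8/4, 211/24) = 8.792 servings → $3.52.
sweet potato + broccoli with both targets exact would need a negative amount; discard.
sweet potato + oats: the both-tight solution has a negative serving — not a feasible corner.
broccoli + oats: intersection lies outside the first quadrant.
So the least-cost plan costs $2.40.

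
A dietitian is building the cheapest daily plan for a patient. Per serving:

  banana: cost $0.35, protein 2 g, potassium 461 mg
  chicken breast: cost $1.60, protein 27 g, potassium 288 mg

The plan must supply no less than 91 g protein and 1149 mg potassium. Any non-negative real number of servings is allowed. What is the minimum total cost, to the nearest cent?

At the optimum either one food covers both requirements or two foods hit both targets exactly; no other combination can be cheaper.
banana only: max(91/2, 1149/461) = 45.5 servings → $15.93.
chicken breast only: max(91/27, 1149/288) = 3.99 servings → $6.38.
banana + chicken breast with both tight: 0.4056 servings and 3.34 servings → $5.49.
Cheapest feasible corner: $5.49.

$5.49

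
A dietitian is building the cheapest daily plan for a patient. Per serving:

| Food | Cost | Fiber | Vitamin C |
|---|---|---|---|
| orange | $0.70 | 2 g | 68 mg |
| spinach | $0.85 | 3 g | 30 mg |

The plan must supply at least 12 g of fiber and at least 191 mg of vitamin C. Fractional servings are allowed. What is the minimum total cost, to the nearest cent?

$3.60

orange only: max(12/2, 191/68) = 6 servings → $4.20.
spinach only: max(12/3, 191/30) = 6.367 servings → $5.41.
orange + spinach with both tight: 1.479 servings and 3.014 servings → $3.60.
Cheapest feasible corner: $3.60.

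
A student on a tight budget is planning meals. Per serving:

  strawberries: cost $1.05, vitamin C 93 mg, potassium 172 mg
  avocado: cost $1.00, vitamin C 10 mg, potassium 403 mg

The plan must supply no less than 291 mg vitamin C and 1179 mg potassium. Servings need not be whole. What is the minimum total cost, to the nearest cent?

$4.76

The cheapest plan sits at a corner of the feasible region — with two constraints it uses at most two foods.
strawberries only: max(291/93, 1179/172) = 6.855 servings → $7.20.
avocado only: max(291/10, 1179/403) = 29.1 servings → $29.10.
strawberries + avocado with both tight: 2.95 servings and 1.667 servings → $4.76.
Cheapest feasible corner: $4.76.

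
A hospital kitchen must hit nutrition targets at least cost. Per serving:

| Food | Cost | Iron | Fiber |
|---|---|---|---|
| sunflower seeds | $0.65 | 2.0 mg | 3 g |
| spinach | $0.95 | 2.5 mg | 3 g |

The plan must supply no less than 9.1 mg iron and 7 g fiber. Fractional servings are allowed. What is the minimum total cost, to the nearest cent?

$2.96

Two binding constraints pin down two serving amounts, so the optimal mix uses at most two foods. The candidates are each food alone (scaled to the tighter of iron/fiber) and each pair with both constraints tight.
sunflower seeds only: max(9.1/2.0, 7/3) = 4.55 servings → $2.96.
spinach only: max(9.1/2.5, 7/3) = 3.64 servings → $3.46.
sunflower seeds + spinach with both targets exact would need a negative amount; discard.
So the least-cost plan costs $2.96.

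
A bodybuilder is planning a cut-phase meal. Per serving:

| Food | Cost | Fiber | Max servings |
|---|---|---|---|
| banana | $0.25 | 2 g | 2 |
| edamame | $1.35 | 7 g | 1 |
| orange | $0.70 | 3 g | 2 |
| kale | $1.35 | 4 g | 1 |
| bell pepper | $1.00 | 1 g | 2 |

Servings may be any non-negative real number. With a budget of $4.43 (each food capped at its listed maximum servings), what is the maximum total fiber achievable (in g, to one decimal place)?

Fiber per dollar: banana 8, edamame 5.185, orange 4.286, kale 2.963, bell pepper 1.
Take 2 servings of banana: spends $0.50, +4.0 g fiber (running total 4.0 g).
Take 1 serving of edamame: spends $1.35, +7.0 g fiber (running total 11.0 g).
Take 2 servings of orange: spends $1.40, +6.0 g fiber (running total 17.0 g).
Take 0.8741 servings of kale: spends $1.18, +3.5 g fiber (running total 20.5 g).
Filling greedily by fiber-per-dollar is optimal for one linear limit, giving 20.5 g.

20.5 g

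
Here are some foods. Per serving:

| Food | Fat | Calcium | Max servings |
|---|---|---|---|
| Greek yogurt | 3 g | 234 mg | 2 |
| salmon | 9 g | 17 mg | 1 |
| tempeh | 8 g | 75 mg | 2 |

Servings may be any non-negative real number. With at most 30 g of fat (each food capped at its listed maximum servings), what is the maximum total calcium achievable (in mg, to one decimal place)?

633.1 mg

Calcium per g fat: Greek yogurt 78, tempeh 9.375, salmon 1.889.
Take 2 servings of Greek yogurt: uses 6 g fat, +468.0 mg calcium (running total 468.0 mg).
Take 2 servings of tempeh: uses 16 g fat, +150.0 mg calcium (running total 618.0 mg).
Take 0.8889 servings of salmon: uses 8 g fat, +15.1 mg calcium (running total 633.1 mg).
Greedy by best ratio exhausts the fat allowance optimally: 633.1 mg.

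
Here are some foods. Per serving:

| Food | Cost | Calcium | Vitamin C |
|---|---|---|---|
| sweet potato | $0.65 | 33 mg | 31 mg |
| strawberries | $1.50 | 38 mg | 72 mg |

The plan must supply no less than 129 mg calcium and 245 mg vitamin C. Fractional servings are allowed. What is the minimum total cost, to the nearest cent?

$5.10

An LP optimum is at a vertex; with two nutrient constraints at most two foods are used. Check each candidate.
sweet potato only: max(129/33, 245/31) = 7.903 servings → $5.14.
strawberries only: max(129/38, 245/72) = 3.403 servings → $5.10.
sweet potato + strawberries: the both-tight solution has a negative serving — not a feasible corner.
So the least-cost plan costs $5.10.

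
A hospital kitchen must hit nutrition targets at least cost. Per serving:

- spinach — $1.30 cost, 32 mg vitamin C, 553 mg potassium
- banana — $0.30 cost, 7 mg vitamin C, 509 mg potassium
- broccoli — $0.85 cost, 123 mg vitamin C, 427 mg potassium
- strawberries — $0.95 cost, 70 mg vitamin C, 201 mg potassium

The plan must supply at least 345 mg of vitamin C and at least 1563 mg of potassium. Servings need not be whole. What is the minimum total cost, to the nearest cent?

$2.57

For a min-cost LP with two ≥-constraints, a basic feasible solution has at most two positive variables.
spinach only: max(345/32, 1563/553) = 10.78 servings → $14.02.
banana only: max(345/7, 1563/509) = 49.29 servings → $14.79.
broccoli only: max(345/123, 1563/427) = 3.66 servings → $3.11.
strawberries only: max(345/70, 1563/201) = 7.776 servings → $7.39.
spinach + banana with both targets exact would need a negative amount; discard.
spinach + broccoli with both tight: 0.8267 servings and 2.59 servings → $3.28.
spinach + strawberries with both tight: 1.241 servings and 4.361 servings → $5.76.
banana + broccoli with both tight: 0.7537 servings and 2.762 servings → $2.57.
banana + strawberries with both tight: 1.171 servings and 4.812 servings → $4.92.
broccoli + strawberries with both targets exact would need a negative amount; discard.
Cheapest feasible corner: $2.57.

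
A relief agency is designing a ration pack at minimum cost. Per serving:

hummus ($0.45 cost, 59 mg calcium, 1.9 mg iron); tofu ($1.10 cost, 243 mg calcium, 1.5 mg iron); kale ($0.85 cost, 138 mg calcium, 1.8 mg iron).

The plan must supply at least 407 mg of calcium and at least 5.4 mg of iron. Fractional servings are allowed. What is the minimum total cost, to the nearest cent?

$2.19

The cheapest plan sits at a corner of the feasible region — with two constraints it uses at most two foods.
hummus only: max(407/59, 5.4/1.9) = 6.898 servings → $3.10.
tofu only: max(407/243, 5.4/1.5) = 3.6 servings → $3.96.
kale only: max(407/138, 5.4/1.8) = 3 servings → $2.55.
hummus + tofu with both tight: 1.88 servings and 1.218 servings → $2.19.
hummus + kale with both tight: 0.08077 servings and 2.915 servings → $2.51.
tofu + kale with both targets exact would need a negative amount; discard.
Cheapest feasible corner: $2.19.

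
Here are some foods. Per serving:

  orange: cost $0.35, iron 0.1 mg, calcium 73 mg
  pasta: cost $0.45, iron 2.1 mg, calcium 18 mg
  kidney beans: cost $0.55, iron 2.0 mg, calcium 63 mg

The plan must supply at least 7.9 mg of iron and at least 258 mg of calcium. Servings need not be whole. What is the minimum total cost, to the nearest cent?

$2.21

The cheapest plan sits at a corner of the feasible region — with two constraints it uses at most two foods.
orange only: max(7.9/0.1, 258/73) = 79 servings → $27.65.
pasta only: max(7.9/2.1, 258/18) = 14.33 servings → $6.45.
kidney beans only: max(7.9/2.0, 258/63) = 4.095 servings → $2.25.
orange + pasta with both tight: 2.638 servings and 3.636 servings → $2.56.
orange + kidney beans with both tight: 0.131 servings and 3.943 servings → $2.21.
pasta + kidney beans with both targets exact would need a negative amount; discard.
The minimum over all feasible corners is $2.21.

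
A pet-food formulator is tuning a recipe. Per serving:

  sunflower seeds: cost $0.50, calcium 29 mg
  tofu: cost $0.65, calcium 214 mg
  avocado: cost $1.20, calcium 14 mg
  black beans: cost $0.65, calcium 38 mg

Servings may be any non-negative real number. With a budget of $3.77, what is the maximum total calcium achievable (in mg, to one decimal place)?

1241.2 mg

Calcium per dollar: tofu 329.2, black beans 58.46, sunflower seeds 58, avocado 11.67.
With no serving limits, spend the whole cost allowance on tofu: $3.77 / $0.65 × 214 mg = 1241.2 mg.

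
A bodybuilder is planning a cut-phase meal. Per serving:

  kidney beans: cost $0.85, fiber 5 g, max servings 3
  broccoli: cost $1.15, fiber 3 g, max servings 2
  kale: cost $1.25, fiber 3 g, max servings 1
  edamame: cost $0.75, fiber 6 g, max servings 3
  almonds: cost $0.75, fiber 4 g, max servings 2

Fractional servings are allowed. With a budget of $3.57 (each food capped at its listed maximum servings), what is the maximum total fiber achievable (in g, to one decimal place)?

Fiber per dollar: edamame 8, kidney beans 5.882, almonds 5.333, broccoli 2.609, kale 2.4.
Take 3 servings of edamame: spends $2.25, +18.0 g fiber (running total 18.0 g).
Take 1.553 servings of kidney beans: spends $1.32, +7.8 g fiber (running total 25.8 g).
Greedy by best ratio exhausts the cost allowance optimally: 25.8 g.

25.8 g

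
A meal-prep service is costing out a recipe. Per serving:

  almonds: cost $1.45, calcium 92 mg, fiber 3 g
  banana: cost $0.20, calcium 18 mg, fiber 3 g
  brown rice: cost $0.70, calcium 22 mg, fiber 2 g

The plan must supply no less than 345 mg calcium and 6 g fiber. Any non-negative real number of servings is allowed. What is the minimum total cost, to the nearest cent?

With two linear requirements the optimum uses one or two foods; enumerate the corners.
almonds only: max(345/92, 6/3) = 3.75 servings → $5.44.
banana only: max(345/18, 6/3) = 19.17 servings → $3.83.
brown rice only: max(345/22, 6/2) = 15.68 servings → $10.98.
almonds + banana: intersection lies outside the first quadrant.
almonds + brown rice: intersection lies outside the first quadrant.
banana + brown rice with both targets exact would need a negative amount; discard.
The minimum over all feasible corners is $3.83.

$3.83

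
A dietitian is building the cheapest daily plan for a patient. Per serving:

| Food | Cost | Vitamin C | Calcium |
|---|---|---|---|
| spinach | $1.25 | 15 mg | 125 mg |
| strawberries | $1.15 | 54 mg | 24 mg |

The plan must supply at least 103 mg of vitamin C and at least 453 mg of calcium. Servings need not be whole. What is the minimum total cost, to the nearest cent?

$5.40

spinach only: max(103/15, 453/125) = 6.867 servings → $8.58.
strawberries only: max(103/54, 453/24) = 18.88 servings → $21.71.
spinach + strawberries with both tight: 3.441 servings and 0.9515 servings → $5.40.
Cheapest feasible corner: $5.40.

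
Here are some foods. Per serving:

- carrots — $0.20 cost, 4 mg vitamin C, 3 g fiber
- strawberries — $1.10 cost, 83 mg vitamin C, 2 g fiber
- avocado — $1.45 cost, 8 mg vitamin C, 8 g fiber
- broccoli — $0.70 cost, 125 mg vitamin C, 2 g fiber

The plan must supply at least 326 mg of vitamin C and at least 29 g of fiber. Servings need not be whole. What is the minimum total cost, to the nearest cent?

$3.26

At the optimum either one food covers both requirements or two foods hit both targets exactly; no other combination can be cheaper.
carrots only: max(326/4, 29/3) = 81.5 servings → $16.30.
strawberries only: max(326/83, 29/2) = 14.5 servings → $15.95.
avocado only: max(326/8, 29/8) = 40.75 servings → $59.09.
broccoli only: max(326/125, 29/2) = 14.5 servings → $10.15.
carrots + strawberries with both tight: 7.282 servings and 3.577 servings → $5.39.
carrots + avocado: the both-tight solution has a negative serving — not a feasible corner.
carrots + broccoli with both tight: 8.101 servings and 2.349 servings → $3.26.
strawberries + avocado with both tight: 3.667 servings and 2.708 servings → $7.96.
strawberries + broccoli with both targets exact would need a negative amount; discard.
avocado + broccoli with both tight: 3.021 servings and 2.415 servings → $6.07.
The minimum over all feasible corners is $3.26.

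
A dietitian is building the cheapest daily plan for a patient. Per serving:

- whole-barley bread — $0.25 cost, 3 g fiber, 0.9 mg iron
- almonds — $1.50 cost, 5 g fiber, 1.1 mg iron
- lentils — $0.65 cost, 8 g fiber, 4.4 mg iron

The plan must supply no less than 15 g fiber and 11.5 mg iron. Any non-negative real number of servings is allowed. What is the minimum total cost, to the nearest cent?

Minimising a linear cost over {fiber ≥ 15, iron ≥ 11.5, servings ≥ 0} — the optimum is at a vertex, using one or two foods.
whole-barley bread only: max(15/3, 11.5/0.9) = 12.78 servings → $3.19.
almonds only: max(15/5, 11.5/1.1) = 10.45 servings → $15.68.
lentils only: max(15/8, 11.5/4.4) = 2.614 servings → $1.70.
whole-barley bread + almonds: the both-tight solution has a negative serving — not a feasible corner.
whole-barley bread + lentils with both targets exact would need a negative amount; discard.
almonds + lentils: the both-tight solution has a negative serving — not a feasible corner.
The minimum over all feasible corners is $1.70.

$1.70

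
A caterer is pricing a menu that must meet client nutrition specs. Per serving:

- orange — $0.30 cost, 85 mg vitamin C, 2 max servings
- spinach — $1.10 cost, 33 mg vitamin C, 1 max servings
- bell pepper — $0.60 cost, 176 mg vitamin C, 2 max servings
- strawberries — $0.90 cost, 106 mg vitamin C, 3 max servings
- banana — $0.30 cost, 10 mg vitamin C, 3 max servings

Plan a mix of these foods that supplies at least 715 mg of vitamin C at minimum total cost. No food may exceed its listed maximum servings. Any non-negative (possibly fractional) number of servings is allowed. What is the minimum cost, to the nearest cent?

$3.44

Cost per mg of vitamin C: bell pepper $0.0034, orange $0.0035, strawberries $0.0085, banana $0.0300, spinach $0.0333.
Take 2 servings of bell pepper: +352.0 mg vitamin C for $1.20 (total $1.20, still need 363.0 mg).
Take 2 servings of orange: +170.0 mg vitamin C for $0.60 (total $1.80, still need 193.0 mg).
Take 1.821 servings of strawberries: +193.0 mg vitamin C for $1.64 (total $3.44, still need 0.0 mg).
Greedy by cheapest-per-mg is optimal for a single linear constraint, so the minimum cost is $3.44.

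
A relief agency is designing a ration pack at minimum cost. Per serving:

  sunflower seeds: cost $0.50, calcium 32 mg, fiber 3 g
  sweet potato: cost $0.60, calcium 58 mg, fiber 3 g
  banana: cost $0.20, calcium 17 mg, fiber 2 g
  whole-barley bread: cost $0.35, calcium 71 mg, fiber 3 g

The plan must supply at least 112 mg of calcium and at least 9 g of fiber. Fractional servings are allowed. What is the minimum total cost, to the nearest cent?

$0.94

sunflower seeds only: max(112/32, 9/3) = 3.5 servings → $1.75.
sweet potato only: max(112/58, 9/3) = 3 servings → $1.80.
banana only: max(112/17, 9/2) = 6.588 servings → $1.32.
whole-barley bread only: max(112/71, 9/3) = 3 servings → $1.05.
sunflower seeds + sweet potato with both tight: 2.385 servings and 0.6154 servings → $1.56.
sunflower seeds + banana: the both-tight solution has a negative serving — not a feasible corner.
sunflower seeds + whole-barley bread with both tight: 2.59 servings and 0.4103 servings → $1.44.
sweet potato + banana with both tight: 1.092 servings and 2.862 servings → $1.23.
sweet potato + whole-barley bread: the both-tight solution has a negative serving — not a feasible corner.
banana + whole-barley bread with both tight: 3.33 servings and 0.7802 servings → $0.94.
Cheapest feasible corner: $0.94.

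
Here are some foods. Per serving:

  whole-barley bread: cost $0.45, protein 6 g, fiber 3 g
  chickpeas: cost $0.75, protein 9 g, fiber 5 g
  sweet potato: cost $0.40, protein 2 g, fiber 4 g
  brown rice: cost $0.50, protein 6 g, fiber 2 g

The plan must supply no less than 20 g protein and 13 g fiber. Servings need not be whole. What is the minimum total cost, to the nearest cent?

$1.75

whole-barley bread only: max(20/6, 13/3) = 4.333 servings → $1.95.
chickpeas only: max(20/9, 13/5) = 2.6 servings → $1.95.
sweet potato only: max(20/2, 13/4) = 10 servings → $4.00.
brown rice only: max(20/6, 13/2) = 6.5 servings → $3.25.
whole-barley bread + chickpeas with both targets exact would need a negative amount; discard.
whole-barley bread + sweet potato with both tight: 3 servings and 1 serving → $1.75.
whole-barley bread + brown rice with both targets exact would need a negative amount; discard.
chickpeas + sweet potato with both tight: 2.077 servings and 0.6538 servings → $1.82.
chickpeas + brown rice: the both-tight solution has a negative serving — not a feasible corner.
sweet potato + brown rice with both tight: 1.9 servings and 2.7 servings → $2.11.
So the least-cost plan costs $1.75.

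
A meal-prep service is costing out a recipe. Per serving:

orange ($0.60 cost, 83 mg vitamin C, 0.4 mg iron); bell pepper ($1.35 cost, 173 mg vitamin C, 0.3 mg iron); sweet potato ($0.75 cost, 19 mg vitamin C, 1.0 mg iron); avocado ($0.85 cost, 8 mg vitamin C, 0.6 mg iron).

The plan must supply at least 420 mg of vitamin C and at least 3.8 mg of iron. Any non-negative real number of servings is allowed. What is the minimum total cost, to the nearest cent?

At the optimum either one food covers both requirements or two foods hit both targets exactly; no other combination can be cheaper.
orange only: max(420/83, 3.8/0.4) = 9.5 servings → $5.70.
bell pepper only: max(420/173, 3.8/0.3) = 12.67 servings → $17.10.
sweet potato only: max(420/19, 3.8/1.0) = 22.11 servings → $16.58.
avocado only: max(420/8, 3.8/0.6) = 52.5 servings → $44.62.
orange + bell pepper with both targets exact would need a negative amount; discard.
orange + sweet potato with both tight: 4.613 servings and 1.955 servings → $4.23.
orange + avocado with both tight: 4.755 servings and 3.163 servings → $5.54.
bell pepper + sweet potato with both tight: 2.079 servings and 3.176 servings → $5.19.
bell pepper + avocado with both tight: 2.185 servings and 5.241 servings → $7.40.
sweet potato + avocado with both targets exact would need a negative amount; discard.
So the least-cost plan costs $4.23.

$4.23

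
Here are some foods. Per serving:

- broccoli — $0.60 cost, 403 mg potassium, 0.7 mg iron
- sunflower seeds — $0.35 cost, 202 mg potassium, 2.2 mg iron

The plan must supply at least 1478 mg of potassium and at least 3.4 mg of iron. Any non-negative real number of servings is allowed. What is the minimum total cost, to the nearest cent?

Two binding constraints pin down two serving amounts, so the optimal mix uses at most two foods. The candidates are each food alone (scaled to the tighter of potassium/iron) and each pair with both constraints tight.
broccoli only: max(1478/403, 3.4/0.7) = 4.857 servings → $2.91.
sunflower seeds only: max(1478/202, 3.4/2.2) = 7.317 servings → $2.56.
broccoli + sunflower seeds with both tight: 3.442 servings and 0.4503 servings → $2.22.
So the least-cost plan costs $2.22.

$2.22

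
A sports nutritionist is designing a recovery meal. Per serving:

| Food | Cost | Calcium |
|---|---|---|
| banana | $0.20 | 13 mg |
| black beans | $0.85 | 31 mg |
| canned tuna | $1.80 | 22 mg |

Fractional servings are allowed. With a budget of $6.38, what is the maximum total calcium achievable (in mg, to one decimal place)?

Calcium per dollar: banana 65, black beans 36.47, canned tuna 12.22.
With no serving limits, spend the whole cost allowance on banana: $6.38 / $0.20 × 13 mg = 414.7 mg.

414.7 mg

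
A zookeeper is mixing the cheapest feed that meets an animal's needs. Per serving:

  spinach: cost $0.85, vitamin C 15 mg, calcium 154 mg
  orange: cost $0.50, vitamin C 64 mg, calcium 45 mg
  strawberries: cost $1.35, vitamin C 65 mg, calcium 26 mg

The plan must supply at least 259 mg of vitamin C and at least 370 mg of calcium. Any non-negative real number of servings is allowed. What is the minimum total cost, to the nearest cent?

$2.98

This is a tiny linear program; its minimum lies at a vertex of the feasible set. List the vertices and price them.
spinach only: max(259/15, 370/154) = 17.27 servings → $14.68.
orange only: max(259/64, 370/45) = 8.222 servings → $4.11.
strawberries only: max(259/65, 370/26) = 14.23 servings → $19.21.
spinach + orange with both tight: 1.31 servings and 3.74 servings → $2.98.
spinach + strawberries with both tight: 1.8 servings and 3.569 servings → $6.35.
orange + strawberries: the both-tight solution has a negative serving — not a feasible corner.
Cheapest feasible corner: $2.98.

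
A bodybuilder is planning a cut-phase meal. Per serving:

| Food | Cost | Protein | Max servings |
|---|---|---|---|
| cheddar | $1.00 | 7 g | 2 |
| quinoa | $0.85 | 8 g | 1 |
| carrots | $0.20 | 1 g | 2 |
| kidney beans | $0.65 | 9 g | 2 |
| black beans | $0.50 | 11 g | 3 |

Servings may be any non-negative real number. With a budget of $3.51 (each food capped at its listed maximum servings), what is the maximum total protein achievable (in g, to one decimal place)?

57.7 g

Protein per dollar: black beans 22, kidney beans 13.85, quinoa 9.412, cheddar 7, carrots 5.
Take 3 servings of black beans: spends $1.50, +33.0 g protein (running total 33.0 g).
Take 2 servings of kidney beans: spends $1.30, +18.0 g protein (running total 51.0 g).
Take 0.8353 servings of quinoa: spends $0.71, +6.7 g protein (running total 57.7 g).
Filling greedily by protein-per-dollar is optimal for one linear limit, giving 57.7 g.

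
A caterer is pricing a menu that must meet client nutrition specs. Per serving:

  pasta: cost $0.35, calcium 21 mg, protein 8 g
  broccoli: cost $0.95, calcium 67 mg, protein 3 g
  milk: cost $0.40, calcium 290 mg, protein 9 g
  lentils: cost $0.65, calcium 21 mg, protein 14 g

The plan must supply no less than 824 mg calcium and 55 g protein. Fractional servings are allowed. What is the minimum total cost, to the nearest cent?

$2.42

For a min-cost LP with two ≥-constraints, a basic feasible solution has at most two positive variables.
pasta only: max(824/21, 55/8) = 39.24 servings → $13.73.
broccoli only: max(824/67, 55/3) = 18.33 servings → $17.42.
milk only: max(824/290, 55/9) = 6.111 servings → $2.44.
lentils only: max(824/21, 55/14) = 39.24 servings → $25.50.
pasta + broccoli with both tight: 2.564 servings and 11.49 servings → $11.82.
pasta + milk with both tight: 4.005 servings and 2.551 servings → $2.42.
pasta + lentils: intersection lies outside the first quadrant.
broccoli + milk with both targets exact would need a negative amount; discard.
broccoli + lentils with both tight: 11.86 servings and 1.386 servings → $12.17.
milk + lentils with both tight: 2.682 servings and 2.205 servings → $2.51.
So the least-cost plan costs $2.42.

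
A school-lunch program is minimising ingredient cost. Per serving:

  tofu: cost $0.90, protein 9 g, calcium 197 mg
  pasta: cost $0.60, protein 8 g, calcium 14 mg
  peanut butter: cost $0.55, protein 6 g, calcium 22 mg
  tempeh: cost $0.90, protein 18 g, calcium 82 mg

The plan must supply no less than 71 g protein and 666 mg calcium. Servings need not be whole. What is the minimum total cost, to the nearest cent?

Minimising a linear cost over {protein ≥ 71, calcium ≥ 666, servings ≥ 0} — the optimum is at a vertex, using one or two foods.
tofu only: max(71/9, 666/197) = 7.889 servings → $7.10.
pasta only: max(71/8, 666/14) = 47.57 servings → $28.54.
peanut butter only: max(71/6, 666/22) = 30.27 servings → $16.65.
tempeh only: max(71/18, 666/82) = 8.122 servings → $7.31.
tofu + pasta with both tight: 2.989 servings and 5.512 servings → $6.00.
tofu + peanut butter with both tight: 2.474 servings and 8.123 servings → $6.69.
tofu + tempeh with both tight: 2.196 servings and 2.847 servings → $4.54.
pasta + peanut butter with both targets exact would need a negative amount; discard.
pasta + tempeh with both targets exact would need a negative amount; discard.
peanut butter + tempeh: intersection lies outside the first quadrant.
The minimum over all feasible corners is $4.54.

$4.54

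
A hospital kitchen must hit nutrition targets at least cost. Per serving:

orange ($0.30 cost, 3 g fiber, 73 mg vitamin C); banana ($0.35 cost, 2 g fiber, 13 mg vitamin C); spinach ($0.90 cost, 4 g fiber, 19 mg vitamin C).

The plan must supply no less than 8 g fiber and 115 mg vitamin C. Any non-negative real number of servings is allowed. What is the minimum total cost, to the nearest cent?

$0.80

Two binding constraints pin down two serving amounts, so the optimal mix uses at most two foods. The candidates are each food alone (scaled to the tighter of fiber/vitamin C) and each pair with both constraints tight.
orange only: max(8/3, 115/73) = 2.667 servings → $0.80.
banana only: max(8/2, 115/13) = 8.846 servings → $3.10.
spinach only: max(8/4, 115/19) = 6.053 servings → $5.45.
orange + banana with both tight: 1.178 servings and 2.234 servings → $1.14.
orange + spinach with both tight: 1.311 servings and 1.017 servings → $1.31.
banana + spinach with both targets exact would need a negative amount; discard.
Cheapest feasible corner: $0.80.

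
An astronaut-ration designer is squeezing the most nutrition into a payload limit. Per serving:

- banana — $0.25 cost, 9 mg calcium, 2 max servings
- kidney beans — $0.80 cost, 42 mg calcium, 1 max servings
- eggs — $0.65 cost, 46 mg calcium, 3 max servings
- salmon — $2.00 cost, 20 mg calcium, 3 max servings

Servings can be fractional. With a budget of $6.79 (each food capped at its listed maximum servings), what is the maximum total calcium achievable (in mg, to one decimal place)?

233.4 mg

Calcium per dollar: eggs 70.77, kidney beans 52.5, banana 36, salmon 10.
Take 3 servings of eggs: spends $1.95, +138.0 mg calcium (running total 138.0 mg).
Take 1 serving of kidney beans: spends $0.80, +42.0 mg calcium (running total 180.0 mg).
Take 2 servings of banana: spends $0.50, +18.0 mg calcium (running total 198.0 mg).
Take 1.77 servings of salmon: spends $3.54, +35.4 mg calcium (running total 233.4 mg).
Filling greedily by calcium-per-dollar is optimal for one linear limit, giving 233.4 mg.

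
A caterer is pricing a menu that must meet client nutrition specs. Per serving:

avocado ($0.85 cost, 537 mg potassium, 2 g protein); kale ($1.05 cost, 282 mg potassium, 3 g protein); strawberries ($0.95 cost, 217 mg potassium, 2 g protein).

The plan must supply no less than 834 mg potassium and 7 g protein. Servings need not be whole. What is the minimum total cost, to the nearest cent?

$2.53

Compare the cost at each extreme point of the feasible region.
avocado only: max(834/537, 7/2) = 3.5 servings → $2.98.
kale only: max(834/282, 7/3) = 2.957 servings → $3.11.
strawberries only: max(834/217, 7/2) = 3.843 servings → $3.65.
avocado + kale with both tight: 0.5043 servings and 1.997 servings → $2.53.
avocado + strawberries with both tight: 0.2328 servings and 3.267 servings → $3.30.
kale + strawberries: intersection lies outside the first quadrant.
So the least-cost plan costs $2.53.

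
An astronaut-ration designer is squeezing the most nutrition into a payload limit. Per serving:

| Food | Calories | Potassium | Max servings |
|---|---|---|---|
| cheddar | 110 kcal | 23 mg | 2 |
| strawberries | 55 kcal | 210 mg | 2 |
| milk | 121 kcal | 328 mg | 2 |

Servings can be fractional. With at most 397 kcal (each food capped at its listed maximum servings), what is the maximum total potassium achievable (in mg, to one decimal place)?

Potassium per kcal: strawberries 3.818, milk 2.711, cheddar 0.2091.
Take 2 servings of strawberries: uses 110 kcal, +420.0 mg potassium (running total 420.0 mg).
Take 2 servings of milk: uses 242 kcal, +656.0 mg potassium (running total 1076.0 mg).
Take 0.4091 servings of cheddar: uses 45 kcal, +9.4 mg potassium (running total 1085.4 mg).
Greedy by best ratio exhausts the calories allowance optimally: 1085.4 mg.

1085.4 mg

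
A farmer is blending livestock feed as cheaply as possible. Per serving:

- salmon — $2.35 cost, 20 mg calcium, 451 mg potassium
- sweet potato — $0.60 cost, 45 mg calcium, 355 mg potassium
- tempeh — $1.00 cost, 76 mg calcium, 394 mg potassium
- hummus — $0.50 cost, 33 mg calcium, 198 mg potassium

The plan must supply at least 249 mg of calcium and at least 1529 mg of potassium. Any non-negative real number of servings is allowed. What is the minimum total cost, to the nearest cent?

$3.29

Compare the cost at each extreme point of the feasible region.
salmon only: max(249/20, 1529/451) = 12.45 servings → $29.26.
sweet potato only: max(249/45, 1529/355) = 5.533 servings → $3.32.
tempeh only: max(249/76, 1529/394) = 3.881 servings → $3.88.
hummus only: max(249/33, 1529/198) = 7.722 servings → $3.86.
salmon + sweet potato with both targets exact would need a negative amount; discard.
salmon + tempeh with both tight: 0.6856 servings and 3.096 servings → $4.71.
salmon + hummus with both tight: 0.1057 servings and 7.481 servings → $3.99.
sweet potato + tempeh with both tight: 1.957 servings and 2.118 servings → $3.29.
sweet potato + hummus with both tight: 0.4118 servings and 6.984 servings → $3.74.
tempeh + hummus: intersection lies outside the first quadrant.
So the least-cost plan costs $3.29.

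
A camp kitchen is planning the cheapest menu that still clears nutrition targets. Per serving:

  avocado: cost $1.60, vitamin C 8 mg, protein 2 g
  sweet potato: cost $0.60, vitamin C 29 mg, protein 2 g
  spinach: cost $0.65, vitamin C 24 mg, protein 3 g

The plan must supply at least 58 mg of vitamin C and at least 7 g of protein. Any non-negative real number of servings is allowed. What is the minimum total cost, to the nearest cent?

An LP optimum is at a vertex; with two nutrient constraints at most two foods are used. Check each candidate.
avocado only: max(58/8, 7/2) = 7.25 servings → $11.60.
sweet potato only: max(58/29, 7/2) = 3.5 servings → $2.10.
spinach only: max(58/24, 7/3) = 2.417 servings → $1.57.
avocado + sweet potato with both tight: 2.071 servings and 1.429 servings → $4.17.
avocado + spinach: intersection lies outside the first quadrant.
sweet potato + spinach with both tight: 0.1538 servings and 2.231 servings → $1.54.
The minimum over all feasible corners is $1.54.

$1.54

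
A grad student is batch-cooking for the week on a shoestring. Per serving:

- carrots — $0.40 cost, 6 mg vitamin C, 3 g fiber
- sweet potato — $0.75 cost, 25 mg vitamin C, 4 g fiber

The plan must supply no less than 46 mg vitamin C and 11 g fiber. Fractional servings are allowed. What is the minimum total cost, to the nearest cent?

$1.77

At the optimum either one food covers both requirements or two foods hit both targets exactly; no other combination can be cheaper.
carrots only: max(46/6, 11/3) = 7.667 servings → $3.07.
sweet potato only: max(46/25, 11/4) = 2.75 servings → $2.06.
carrots + sweet potato with both tight: 1.784 servings and 1.412 servings → $1.77.
Cheapest feasible corner: $1.77.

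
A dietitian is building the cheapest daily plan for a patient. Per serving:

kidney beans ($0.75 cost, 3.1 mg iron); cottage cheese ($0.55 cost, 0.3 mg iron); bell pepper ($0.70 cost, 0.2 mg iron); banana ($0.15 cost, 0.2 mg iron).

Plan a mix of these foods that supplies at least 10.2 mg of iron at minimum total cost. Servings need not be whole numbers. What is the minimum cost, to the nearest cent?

Cost per mg of iron: kidney beans $0.2419, banana $0.7500, cottage cheese $1.8333, bell pepper $3.5000.
With no serving limits, use only kidney beans: 10.2 mg / 3.1 mg = 3.29 servings × $0.75 = $2.47.

$2.47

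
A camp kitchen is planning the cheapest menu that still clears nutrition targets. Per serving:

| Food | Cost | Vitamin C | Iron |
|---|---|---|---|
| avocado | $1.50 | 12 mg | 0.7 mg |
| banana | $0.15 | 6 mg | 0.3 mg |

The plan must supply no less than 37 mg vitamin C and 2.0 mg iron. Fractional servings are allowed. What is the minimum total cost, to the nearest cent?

$1.00

Minimising a linear cost over {vitamin C ≥ 37, iron ≥ 2.0, servings ≥ 0} — the optimum is at a vertex, using one or two foods.
avocado only: max(37/12, 2.0/0.7) = 3.083 servings → $4.62.
banana only: max(37/6, 2.0/0.3) = 6.667 servings → $1.00.
avocado + banana with both tight: 1.5 servings and 3.167 servings → $2.73.
The minimum over all feasible corners is $1.00.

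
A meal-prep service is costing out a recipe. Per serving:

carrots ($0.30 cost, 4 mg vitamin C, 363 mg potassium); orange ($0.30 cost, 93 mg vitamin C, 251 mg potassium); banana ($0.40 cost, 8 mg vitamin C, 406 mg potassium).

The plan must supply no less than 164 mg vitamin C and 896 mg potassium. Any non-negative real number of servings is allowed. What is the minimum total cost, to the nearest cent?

A basic optimal solution has at most two foods positive. Try each food alone and each pair with both targets met exactly.
carrots only: max(164/4, 896/363) = 41 servings → $12.30.
orange only: max(164/93, 896/251) = 3.57 servings → $1.07.
banana only: max(164/8, 896/406) = 20.5 servings → $8.20.
carrots + orange with both tight: 1.287 servings and 1.708 servings → $0.90.
carrots + banana: the both-tight solution has a negative serving — not a feasible corner.
orange + banana with both tight: 1.662 servings and 1.179 servings → $0.97.
The minimum over all feasible corners is $0.90.

$0.90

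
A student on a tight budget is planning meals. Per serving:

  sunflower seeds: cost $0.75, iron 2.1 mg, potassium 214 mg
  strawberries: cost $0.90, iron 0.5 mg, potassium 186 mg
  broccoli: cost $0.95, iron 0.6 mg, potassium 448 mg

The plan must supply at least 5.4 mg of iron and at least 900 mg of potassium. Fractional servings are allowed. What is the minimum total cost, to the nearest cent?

$2.59

The cheapest plan sits at a corner of the feasible region — with two constraints it uses at most two foods.
sunflower seeds only: max(5.4/2.1, 900/214) = 4.206 servings → $3.15.
strawberries only: max(5.4/0.5, 900/186) = 10.8 servings → $9.72.
broccoli only: max(5.4/0.6, 900/448) = 9 servings → $8.55.
sunflower seeds + strawberries with both tight: 1.955 servings and 2.59 servings → $3.80.
sunflower seeds + broccoli with both tight: 2.313 servings and 0.904 servings → $2.59.
strawberries + broccoli: the both-tight solution has a negative serving — not a feasible corner.
The minimum over all feasible corners is $2.59.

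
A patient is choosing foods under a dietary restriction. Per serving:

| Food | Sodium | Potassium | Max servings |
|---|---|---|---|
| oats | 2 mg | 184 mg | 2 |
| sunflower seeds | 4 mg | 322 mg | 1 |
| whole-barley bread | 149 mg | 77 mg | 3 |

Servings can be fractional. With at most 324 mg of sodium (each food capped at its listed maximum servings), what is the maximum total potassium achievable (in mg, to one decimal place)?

853.3 mg

Potassium per mg sodium: oats 92, sunflower seeds 80.5, whole-barley bread 0.5168.
Take 2 servings of oats: uses 4 mg sodium, +368.0 mg potassium (running total 368.0 mg).
Take 1 serving of sunflower seeds: uses 4 mg sodium, +322.0 mg potassium (running total 690.0 mg).
Take 2.121 servings of whole-barley bread: uses 316 mg sodium, +163.3 mg potassium (running total 853.3 mg).
Greedy by best ratio exhausts the sodium allowance optimally: 853.3 mg.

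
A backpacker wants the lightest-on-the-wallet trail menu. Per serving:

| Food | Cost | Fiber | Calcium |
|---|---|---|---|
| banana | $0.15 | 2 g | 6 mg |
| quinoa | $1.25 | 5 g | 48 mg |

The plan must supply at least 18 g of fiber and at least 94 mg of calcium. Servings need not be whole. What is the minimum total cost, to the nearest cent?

$2.35

A basic optimal solution has at most two foods positive. Try each food alone and each pair with both targets met exactly.
banana only: max(18/2, 94/6) = 15.67 servings → $2.35.
quinoa only: max(18/5, 94/48) = 3.6 servings → $4.50.
banana + quinoa with both tight: 5.97 servings and 1.212 servings → $2.41.
So the least-cost plan costs $2.35.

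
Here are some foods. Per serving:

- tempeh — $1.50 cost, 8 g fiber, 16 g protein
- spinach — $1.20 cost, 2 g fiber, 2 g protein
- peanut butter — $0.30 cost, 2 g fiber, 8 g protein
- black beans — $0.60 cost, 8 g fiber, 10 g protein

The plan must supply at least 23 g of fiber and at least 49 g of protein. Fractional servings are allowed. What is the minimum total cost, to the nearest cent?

The cheapest plan sits at a corner of the feasible region — with two constraints it uses at most two foods.
tempeh only: max(23/8, 49/16) = 3.062 servings → $4.59.
spinach only: max(23/2, 49/2) = 24.5 servings → $29.40.
peanut butter only: max(23/2, 49/8) = 11.5 servings → $3.45.
black beans only: max(23/8, 49/10) = 4.9 servings → $2.94.
tempeh + spinach with both targets exact would need a negative amount; discard.
tempeh + peanut butter with both tight: 2.688 servings and 0.75 servings → $4.26.
tempeh + black beans: the both-tight solution has a negative serving — not a feasible corner.
spinach + peanut butter with both tight: 7.167 servings and 4.333 servings → $9.90.
spinach + black beans: the both-tight solution has a negative serving — not a feasible corner.
peanut butter + black beans with both tight: 3.682 servings and 1.955 servings → $2.28.
So the least-cost plan costs $2.28.

$2.28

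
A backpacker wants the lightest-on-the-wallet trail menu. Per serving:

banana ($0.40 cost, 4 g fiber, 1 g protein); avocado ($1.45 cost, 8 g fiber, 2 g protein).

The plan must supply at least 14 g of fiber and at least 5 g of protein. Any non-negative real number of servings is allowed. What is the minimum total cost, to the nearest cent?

The cheapest plan sits at a corner of the feasible region — with two constraints it uses at most two foods.
banana only: max(14/4, 5/1) = 5 servings → $2.00.
avocado only: max(14/8, 5/2) = 2.5 servings → $3.62.
banana + avocado (both tight): parallel constraints — no distinct corner.
Cheapest feasible corner: $2.00.

$2.00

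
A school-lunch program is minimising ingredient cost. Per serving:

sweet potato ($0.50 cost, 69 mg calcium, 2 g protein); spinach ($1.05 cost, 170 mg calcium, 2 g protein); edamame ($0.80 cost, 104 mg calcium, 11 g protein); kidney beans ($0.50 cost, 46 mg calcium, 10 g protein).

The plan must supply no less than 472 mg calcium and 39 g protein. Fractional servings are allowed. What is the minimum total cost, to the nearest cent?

$3.45

Compare the cost at each extreme point of the feasible region.
sweet potato only: max(472/69, 39/2) = 19.5 servings → $9.75.
spinach only: max(472/170, 39/2) = 19.5 servings → $20.48.
edamame only: max(472/104, 39/11) = 4.538 servings → $3.63.
kidney beans only: max(472/46, 39/10) = 10.26 servings → $5.13.
sweet potato + spinach: intersection lies outside the first quadrant.
sweet potato + edamame with both tight: 2.062 servings and 3.171 servings → $3.57.
sweet potato + kidney beans with both tight: 4.893 servings and 2.921 servings → $3.91.
spinach + edamame with both tight: 0.6835 servings and 3.421 servings → $3.45.
spinach + kidney beans with both tight: 1.82 servings and 3.536 servings → $3.68.
edamame + kidney beans with both targets exact would need a negative amount; discard.
Cheapest feasible corner: $3.45.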